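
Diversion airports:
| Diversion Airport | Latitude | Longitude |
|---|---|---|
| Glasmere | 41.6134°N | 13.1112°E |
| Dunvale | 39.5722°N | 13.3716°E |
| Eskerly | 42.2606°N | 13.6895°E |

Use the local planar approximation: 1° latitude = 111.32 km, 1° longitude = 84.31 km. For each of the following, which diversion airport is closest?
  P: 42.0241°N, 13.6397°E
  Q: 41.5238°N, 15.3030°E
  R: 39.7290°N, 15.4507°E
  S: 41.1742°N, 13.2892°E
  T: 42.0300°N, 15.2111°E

P at 42.0241°N, 13.6397°E:
  Glasmere: 63.8407 km
  Dunvale: 273.8798 km
  Eskerly: 26.6599 km
  → nearest: Eskerly (26.6599 km)
Q at 41.5238°N, 15.3030°E:
  Glasmere: 185.0596 km
  Dunvale: 271.5035 km
  Eskerly: 158.8480 km
  → nearest: Eskerly (158.8480 km)
R at 39.7290°N, 15.4507°E:
  Glasmere: 287.9391 km
  Dunvale: 176.1558 km
  Eskerly: 318.5428 km
  → nearest: Dunvale (176.1558 km)
S at 41.1742°N, 13.2892°E:
  Glasmere: 51.1431 km
  Dunvale: 178.4699 km
  Eskerly: 125.5589 km
  → nearest: Glasmere (51.1431 km)
T at 42.0300°N, 15.2111°E:
  Glasmere: 183.0158 km
  Dunvale: 314.5005 km
  Eskerly: 130.8292 km
  → nearest: Eskerly (130.8292 km)

P→Eskerly; Q→Eskerly; R→Dunvale; S→Glasmere; T→Eskerly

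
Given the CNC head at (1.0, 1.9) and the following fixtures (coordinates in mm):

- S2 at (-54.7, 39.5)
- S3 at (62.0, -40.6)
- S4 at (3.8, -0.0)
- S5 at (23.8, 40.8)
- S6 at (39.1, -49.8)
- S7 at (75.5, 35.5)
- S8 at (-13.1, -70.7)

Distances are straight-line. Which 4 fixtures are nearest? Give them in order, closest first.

S4, S5, S6, S2

Distances from (1.0, 1.9):
S2: √((-55.7)² + (37.6)²) = √(3102.490 + 1413.760) = 67.2 mm
S3: √((61.0)² + (-42.5)²) = √(3721.000 + 1806.250) = 74.3 mm
S4: √((2.8)² + (-1.9)²) = √(7.840 + 3.610) = 3.4 mm
S5: √((22.8)² + (38.9)²) = √(519.840 + 1513.210) = 45.1 mm
S6: √((38.1)² + (-51.7)²) = √(1451.610 + 2672.890) = 64.2 mm
S7: √((74.5)² + (33.6)²) = √(5550.250 + 1128.960) = 81.7 mm
S8: √((-14.1)² + (-72.6)²) = √(198.810 + 5270.760) = 74.0 mm
Sorted: S4 (3.4 mm) < S5 (45.1 mm) < S6 (64.2 mm) < S2 (67.2 mm) < S8 (74.0 mm) < S3 (74.3 mm) < …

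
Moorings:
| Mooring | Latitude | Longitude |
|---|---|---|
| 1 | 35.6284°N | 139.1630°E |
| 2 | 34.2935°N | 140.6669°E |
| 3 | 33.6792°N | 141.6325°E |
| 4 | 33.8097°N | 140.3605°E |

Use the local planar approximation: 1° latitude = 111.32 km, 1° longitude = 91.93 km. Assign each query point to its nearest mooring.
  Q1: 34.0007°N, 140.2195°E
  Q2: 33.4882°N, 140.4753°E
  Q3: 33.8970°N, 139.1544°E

Q1 at 34.0007°N, 140.2195°E:
  1: √((1.6277·111.32)² + (-1.0565·91.93)²) = √(32831.832413 + 9433.080117) = 205.5843 km
  2: √((0.2928·111.32)² + (0.4474·91.93)²) = √(1062.401169 + 1691.634290) = 52.4789 km
  3: √((-0.3215·111.32)² + (1.4130·91.93)²) = √(1280.879721 + 16873.253990) = 134.7373 km
  4: √((-0.1910·111.32)² + (0.1410·91.93)²) = √(452.077747 + 168.016814) = 24.9017 km
  → nearest: 4 (24.9017 km)
Q2 at 33.4882°N, 140.4753°E:
  1: √((2.1402·111.32)² + (-1.3123·91.93)²) = √(56761.663505 + 14553.946626) = 267.0498 km
  2: √((0.8053·111.32)² + (0.1916·91.93)²) = √(8036.404599 + 310.245528) = 91.3600 km
  3: √((0.1910·111.32)² + (1.1572·91.93)²) = √(452.077747 + 11317.001415) = 108.4854 km
  4: √((0.3215·111.32)² + (-0.1148·91.93)²) = √(1280.879721 + 111.377713) = 37.3130 km
  → nearest: 4 (37.3130 km)
Q3 at 33.8970°N, 139.1544°E:
  1: √((1.7314·111.32)² + (0.0086·91.93)²) = √(37148.494815 + 0.625045) = 192.7411 km
  2: √((0.3965·111.32)² + (1.5125·91.93)²) = √(1948.196589 + 19333.268697) = 145.8817 km
  3: √((-0.2178·111.32)² + (2.4781·91.93)²) = √(587.844076 + 51898.185692) = 229.0983 km
  4: √((-0.0873·111.32)² + (1.2061·91.93)²) = √(94.444111 + 12293.658791) = 111.3019 km
  → nearest: 4 (111.3019 km)

Q1→4; Q2→4; Q3→4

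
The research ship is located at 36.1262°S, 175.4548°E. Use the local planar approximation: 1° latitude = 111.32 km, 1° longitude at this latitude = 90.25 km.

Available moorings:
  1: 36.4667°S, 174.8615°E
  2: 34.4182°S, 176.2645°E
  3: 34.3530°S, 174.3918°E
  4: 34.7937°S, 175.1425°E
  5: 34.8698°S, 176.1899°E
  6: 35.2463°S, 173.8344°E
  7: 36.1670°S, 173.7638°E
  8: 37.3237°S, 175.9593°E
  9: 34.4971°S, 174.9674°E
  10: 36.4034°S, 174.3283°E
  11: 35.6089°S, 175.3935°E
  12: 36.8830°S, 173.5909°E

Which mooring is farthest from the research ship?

Distances from 36.1262°S, 175.4548°E:
1: 65.6037 km
2: 203.6938 km
3: 219.4710 km
4: 150.9879 km
5: 154.7994 km
6: 176.0135 km
7: 152.6803 km
8: 140.8669 km
9: 186.6099 km
10: 106.2465 km
11: 57.8510 km
12: 188.1343 km
Maximum: 3 at 219.4710 km.

3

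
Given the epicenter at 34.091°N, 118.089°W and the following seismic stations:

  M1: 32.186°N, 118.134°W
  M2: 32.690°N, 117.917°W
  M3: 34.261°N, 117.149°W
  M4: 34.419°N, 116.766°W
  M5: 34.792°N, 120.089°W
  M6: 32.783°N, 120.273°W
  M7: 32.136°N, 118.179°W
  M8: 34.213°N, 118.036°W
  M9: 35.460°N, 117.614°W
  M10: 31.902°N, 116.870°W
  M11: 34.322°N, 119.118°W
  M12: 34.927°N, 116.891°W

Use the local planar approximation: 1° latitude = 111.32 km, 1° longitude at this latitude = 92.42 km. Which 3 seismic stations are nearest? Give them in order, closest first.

Distances from 34.091°N, 118.089°W:
M1: √((-1.905·111.32)² + (-0.045·92.42)²) = √(44971.39457 + 17.29645) = 212.105 km
M2: √((-1.401·111.32)² + (0.172·92.42)²) = √(24323.30949 + 252.69045) = 156.767 km
M3: √((0.170·111.32)² + (0.940·92.42)²) = √(358.13292 + 7547.23088) = 88.912 km
M4: √((0.328·111.32)² + (1.323·92.42)²) = √(1333.19625 + 14950.35884) = 127.607 km
M5: √((0.701·111.32)² + (-2.000·92.42)²) = √(6089.51117 + 34165.82560) = 200.637 km
M6: √((-1.308·111.32)² + (-2.184·92.42)²) = √(21201.27032 + 40741.51706) = 248.883 km
M7: √((-1.955·111.32)² + (-0.090·92.42)²) = √(47363.07806 + 69.18580) = 217.789 km
M8: √((0.122·111.32)² + (0.053·92.42)²) = √(184.44465 + 23.99295) = 14.437 km
M9: √((1.369·111.32)² + (0.475·92.42)²) = √(23224.86999 + 1927.16610) = 158.594 km
M10: √((-2.189·111.32)² + (1.219·92.42)²) = √(59379.68897 + 12692.27109) = 268.462 km
M11: √((0.231·111.32)² + (-1.029·92.42)²) = √(661.25711 + 9044.04424) = 98.515 km
M12: √((0.836·111.32)² + (1.198·92.42)²) = √(8660.81875 + 12258.73239) = 144.636 km
Sorted: M8 (14.437 km) < M3 (88.912 km) < M11 (98.515 km) < M4 (127.607 km) < M12 (144.636 km) < …

M8, M3, M11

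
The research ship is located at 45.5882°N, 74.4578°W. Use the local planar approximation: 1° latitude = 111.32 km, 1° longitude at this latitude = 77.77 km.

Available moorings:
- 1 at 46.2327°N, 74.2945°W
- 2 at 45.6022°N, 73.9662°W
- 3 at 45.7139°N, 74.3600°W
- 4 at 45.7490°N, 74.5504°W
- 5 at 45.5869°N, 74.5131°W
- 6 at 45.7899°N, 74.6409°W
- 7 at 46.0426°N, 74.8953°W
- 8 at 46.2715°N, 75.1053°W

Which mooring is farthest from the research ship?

Distances from 45.5882°N, 74.4578°W:
1: 72.8611 km
2: 38.2635 km
3: 15.9264 km
4: 19.2946 km
5: 4.3031 km
6: 26.5879 km
7: 60.9621 km
8: 91.2229 km
Maximum: 8 at 91.2229 km.

8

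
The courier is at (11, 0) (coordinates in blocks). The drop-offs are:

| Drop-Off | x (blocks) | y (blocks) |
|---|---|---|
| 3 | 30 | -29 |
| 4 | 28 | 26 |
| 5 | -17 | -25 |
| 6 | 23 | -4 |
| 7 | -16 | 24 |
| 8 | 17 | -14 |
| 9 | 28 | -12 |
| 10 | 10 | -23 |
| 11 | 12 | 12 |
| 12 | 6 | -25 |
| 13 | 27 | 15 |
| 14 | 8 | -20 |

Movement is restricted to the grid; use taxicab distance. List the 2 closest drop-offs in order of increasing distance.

Distances from (11, 0):
3: 48 blocks
4: 43 blocks
5: 53 blocks
6: 16 blocks
7: 51 blocks
8: 20 blocks
9: 29 blocks
10: 24 blocks
11: 13 blocks
12: 30 blocks
13: 31 blocks
14: 23 blocks
Sorted: 11 (13 blocks) < 6 (16 blocks) < 8 (20 blocks) < 14 (23 blocks) < …

11, 6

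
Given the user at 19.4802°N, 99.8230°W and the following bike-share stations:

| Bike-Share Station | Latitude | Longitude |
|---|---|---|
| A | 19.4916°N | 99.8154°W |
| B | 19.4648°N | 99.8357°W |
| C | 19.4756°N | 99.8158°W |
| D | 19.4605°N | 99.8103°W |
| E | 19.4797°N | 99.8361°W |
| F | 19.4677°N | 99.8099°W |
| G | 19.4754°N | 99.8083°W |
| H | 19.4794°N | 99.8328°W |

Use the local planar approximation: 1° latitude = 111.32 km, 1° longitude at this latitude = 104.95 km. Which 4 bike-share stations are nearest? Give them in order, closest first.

Distances from 19.4802°N, 99.8230°W:
A: √((0.0114·111.32)² + (0.0076·104.95)²) = √(1.610483 + 0.636198) = 1.4989 km
B: √((-0.0154·111.32)² + (-0.0127·104.95)²) = √(2.938920 + 1.776529) = 2.1715 km
C: √((-0.0046·111.32)² + (0.0072·104.95)²) = √(0.262218 + 0.570992) = 0.9128 km
D: √((-0.0197·111.32)² + (0.0127·104.95)²) = √(4.809267 + 1.776529) = 2.5663 km
E: √((-0.0005·111.32)² + (-0.0131·104.95)²) = √(0.003098 + 1.890199) = 1.3760 km
F: √((-0.0125·111.32)² + (0.0131·104.95)²) = √(1.936272 + 1.890199) = 1.9561 km
G: √((-0.0048·111.32)² + (0.0147·104.95)²) = √(0.285515 + 2.380124) = 1.6327 km
H: √((-0.0008·111.32)² + (-0.0098·104.95)²) = √(0.007931 + 1.057833) = 1.0324 km
Sorted: C (0.9128 km) < H (1.0324 km) < E (1.3760 km) < A (1.4989 km) < G (1.6327 km) < F (1.9561 km) < …

C, H, E, A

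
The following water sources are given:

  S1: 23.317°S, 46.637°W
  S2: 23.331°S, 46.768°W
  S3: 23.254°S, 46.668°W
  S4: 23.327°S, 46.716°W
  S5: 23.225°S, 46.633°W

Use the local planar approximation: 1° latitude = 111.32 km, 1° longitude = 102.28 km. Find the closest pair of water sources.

Pairwise distances:
S1–S2: 13.489 km
S1–S3: 7.697 km
S1–S4: 8.156 km
S1–S5: 10.250 km
S2–S3: 13.345 km
S2–S4: 5.337 km
S2–S5: 18.163 km
S3–S4: 9.494 km
S3–S5: 4.820 km
S4–S5: 14.177 km
Closest pair: S3–S5 at 4.820 km.

S3 and S5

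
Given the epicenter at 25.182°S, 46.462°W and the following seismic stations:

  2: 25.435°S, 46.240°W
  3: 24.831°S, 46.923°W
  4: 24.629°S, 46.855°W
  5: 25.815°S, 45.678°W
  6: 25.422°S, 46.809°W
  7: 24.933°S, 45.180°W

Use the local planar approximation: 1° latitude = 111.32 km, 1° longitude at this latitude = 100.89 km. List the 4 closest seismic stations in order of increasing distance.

2, 6, 3, 4

Distances from 25.182°S, 46.462°W:
2: √((-0.253·111.32)² + (0.222·100.89)²) = √(793.20864 + 501.65159) = 35.984 km
3: √((0.351·111.32)² + (-0.461·100.89)²) = √(1526.72434 + 2163.20708) = 60.745 km
4: √((0.553·111.32)² + (-0.393·100.89)²) = √(3789.62868 + 1572.10426) = 73.224 km
5: √((-0.633·111.32)² + (0.784·100.89)²) = √(4965.39515 + 6256.45564) = 105.933 km
6: √((-0.240·111.32)² + (-0.347·100.89)²) = √(713.78740 + 1225.61818) = 44.039 km
7: √((0.249·111.32)² + (1.282·100.89)²) = √(768.32522 + 16729.08911) = 132.278 km
Sorted: 2 (35.984 km) < 6 (44.039 km) < 3 (60.745 km) < 4 (73.224 km) < 5 (105.933 km) < 7 (132.278 km)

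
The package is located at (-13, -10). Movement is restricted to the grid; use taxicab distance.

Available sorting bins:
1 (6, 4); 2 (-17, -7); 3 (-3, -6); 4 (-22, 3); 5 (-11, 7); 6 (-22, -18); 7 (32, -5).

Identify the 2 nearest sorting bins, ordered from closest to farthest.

Distances from (-13, -10):
1: |19| + |14| = 19 + 14 = 33
2: |-4| + |3| = 4 + 3 = 7
3: |10| + |4| = 10 + 4 = 14
4: |-9| + |13| = 9 + 13 = 22
5: |2| + |17| = 2 + 17 = 19
6: |-9| + |-8| = 9 + 8 = 17
7: |45| + |5| = 45 + 5 = 50
Sorted: 2 (7) < 3 (14) < 6 (17) < 5 (19) < …

2, 3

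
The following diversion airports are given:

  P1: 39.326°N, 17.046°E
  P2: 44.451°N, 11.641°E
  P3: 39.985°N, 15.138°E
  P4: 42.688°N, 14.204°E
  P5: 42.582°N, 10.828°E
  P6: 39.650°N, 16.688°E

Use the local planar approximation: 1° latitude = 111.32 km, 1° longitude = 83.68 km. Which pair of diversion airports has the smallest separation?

P1 and P6

Pairwise distances:
P1–P6: 46.886 km
P3–P6: 134.959 km
P1–P3: 175.708 km
P2–P5: 218.897 km
P4–P5: 282.750 km
P2–P4: 290.715 km
P3–P4: 310.883 km
P4–P6: 396.962 km
P1–P4: 443.426 km
P3–P5: 462.227 km
P2–P3: 576.884 km
P5–P6: 589.057 km
P1–P5: 634.122 km
P2–P6: 681.175 km
P1–P2: 728.048 km
Closest pair: P1–P6 at 46.886 km.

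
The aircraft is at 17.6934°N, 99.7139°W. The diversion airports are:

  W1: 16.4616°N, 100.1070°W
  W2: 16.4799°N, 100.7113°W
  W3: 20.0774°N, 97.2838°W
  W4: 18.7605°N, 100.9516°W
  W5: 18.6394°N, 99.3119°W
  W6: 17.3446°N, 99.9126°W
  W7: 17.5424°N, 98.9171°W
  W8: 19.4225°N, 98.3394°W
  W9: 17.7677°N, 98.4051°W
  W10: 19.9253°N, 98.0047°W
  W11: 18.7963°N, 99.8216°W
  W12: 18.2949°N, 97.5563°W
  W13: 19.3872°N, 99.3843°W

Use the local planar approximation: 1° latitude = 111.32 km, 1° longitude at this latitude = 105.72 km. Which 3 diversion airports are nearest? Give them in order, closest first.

Distances from 17.6934°N, 99.7139°W:
W1: 143.2833 km
W2: 171.3684 km
W3: 369.3684 km
W4: 176.7275 km
W5: 113.5611 km
W6: 44.1466 km
W7: 85.8984 km
W8: 241.1752 km
W9: 138.6133 km
W10: 307.2153 km
W11: 123.3017 km
W12: 237.7263 km
W13: 191.7465 km
Sorted: W6 (44.1466 km) < W7 (85.8984 km) < W5 (113.5611 km) < W11 (123.3017 km) < W9 (138.6133 km) < …

W6, W7, W5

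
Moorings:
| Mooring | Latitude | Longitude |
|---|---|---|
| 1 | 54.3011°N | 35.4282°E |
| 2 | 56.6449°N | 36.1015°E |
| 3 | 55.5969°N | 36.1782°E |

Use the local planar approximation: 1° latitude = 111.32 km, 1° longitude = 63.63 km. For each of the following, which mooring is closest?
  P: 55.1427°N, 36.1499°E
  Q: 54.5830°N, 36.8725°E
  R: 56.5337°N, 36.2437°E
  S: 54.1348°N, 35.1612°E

P at 55.1427°N, 36.1499°E:
  1: 104.3362 km
  2: 167.2533 km
  3: 50.5936 km
  → nearest: 3 (50.5936 km)
Q at 54.5830°N, 36.8725°E:
  1: 97.1109 km
  2: 234.7149 km
  3: 121.2055 km
  → nearest: 1 (97.1109 km)
R at 56.5337°N, 36.2437°E:
  1: 253.8922 km
  2: 15.3331 km
  3: 104.3678 km
  → nearest: 2 (15.3331 km)
S at 54.1348°N, 35.1612°E:
  1: 25.1266 km
  2: 285.7582 km
  3: 175.1535 km
  → nearest: 1 (25.1266 km)

P→3; Q→1; R→2; S→1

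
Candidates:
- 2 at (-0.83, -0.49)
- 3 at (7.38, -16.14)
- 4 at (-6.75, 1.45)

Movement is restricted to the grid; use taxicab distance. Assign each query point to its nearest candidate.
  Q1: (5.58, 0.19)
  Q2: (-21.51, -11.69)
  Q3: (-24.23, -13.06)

Q1 at (5.58, 0.19):
  2: |-6.41| + |-0.68| = 6.41 + 0.68 = 7.09
  3: |1.80| + |-16.33| = 1.80 + 16.33 = 18.13
  4: |-12.33| + |1.26| = 12.33 + 1.26 = 13.59
  → nearest: 2 (7.09)
Q2 at (-21.51, -11.69):
  2: |20.68| + |11.20| = 20.68 + 11.20 = 31.88
  3: |28.89| + |-4.45| = 28.89 + 4.45 = 33.34
  4: |14.76| + |13.14| = 14.76 + 13.14 = 27.90
  → nearest: 4 (27.90)
Q3 at (-24.23, -13.06):
  2: |23.40| + |12.57| = 23.40 + 12.57 = 35.97
  3: |31.61| + |-3.08| = 31.61 + 3.08 = 34.69
  4: |17.48| + |14.51| = 17.48 + 14.51 = 31.99
  → nearest: 4 (31.99)

Q1→2; Q2→4; Q3→4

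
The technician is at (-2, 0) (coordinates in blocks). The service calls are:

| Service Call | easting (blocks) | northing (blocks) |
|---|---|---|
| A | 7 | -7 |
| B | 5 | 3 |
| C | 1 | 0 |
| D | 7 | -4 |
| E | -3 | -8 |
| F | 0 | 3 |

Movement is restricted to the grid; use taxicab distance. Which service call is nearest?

Distances from (-2, 0):
A: |9| + |-7| = 9 + 7 = 16 blocks
B: |7| + |3| = 7 + 3 = 10 blocks
C: |3| + |0| = 3 + 0 = 3 blocks
D: |9| + |-4| = 9 + 4 = 13 blocks
E: |-1| + |-8| = 1 + 8 = 9 blocks
F: |2| + |3| = 2 + 3 = 5 blocks
Minimum: C at 3 blocks.

C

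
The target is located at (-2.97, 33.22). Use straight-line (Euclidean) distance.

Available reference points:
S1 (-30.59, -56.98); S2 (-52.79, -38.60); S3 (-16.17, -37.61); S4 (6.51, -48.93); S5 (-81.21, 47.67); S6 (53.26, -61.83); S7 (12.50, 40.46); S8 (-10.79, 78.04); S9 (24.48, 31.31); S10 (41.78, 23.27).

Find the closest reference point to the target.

S7

Distances from (-2.97, 33.22):
S1: 94.33
S2: 87.41
S3: 72.05
S4: 82.70
S5: 79.56
S6: 110.44
S7: 17.08
S8: 45.50
S9: 27.52
S10: 45.84
Minimum: S7 at 17.08.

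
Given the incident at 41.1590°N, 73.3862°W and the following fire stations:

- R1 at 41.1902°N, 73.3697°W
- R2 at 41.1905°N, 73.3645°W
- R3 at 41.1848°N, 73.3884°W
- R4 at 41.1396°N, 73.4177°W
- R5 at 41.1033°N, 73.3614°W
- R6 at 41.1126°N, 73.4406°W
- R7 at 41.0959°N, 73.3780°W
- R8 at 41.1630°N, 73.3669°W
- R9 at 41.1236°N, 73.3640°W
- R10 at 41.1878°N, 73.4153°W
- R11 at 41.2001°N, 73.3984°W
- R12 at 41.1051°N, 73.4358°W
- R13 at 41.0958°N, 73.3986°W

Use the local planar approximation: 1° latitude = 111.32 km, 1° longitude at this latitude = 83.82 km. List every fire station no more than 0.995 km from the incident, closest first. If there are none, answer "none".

Distances from 41.1590°N, 73.3862°W:
R1: √((0.0312·111.32)² + (0.0165·83.82)²) = √(12.063007 + 1.912772) = 3.7384 km
R2: √((0.0315·111.32)² + (0.0217·83.82)²) = √(12.296103 + 3.308375) = 3.9503 km
R3: √((0.0258·111.32)² + (-0.0022·83.82)²) = √(8.248706 + 0.034005) = 2.8780 km
R4: √((-0.0194·111.32)² + (-0.0315·83.82)²) = √(4.663907 + 6.971343) = 3.4110 km
R5: √((-0.0557·111.32)² + (0.0248·83.82)²) = √(38.446498 + 4.321143) = 6.5397 km
R6: √((-0.0464·111.32)² + (-0.0544·83.82)²) = √(26.679787 + 20.791849) = 6.8900 km
R7: √((-0.0631·111.32)² + (0.0082·83.82)²) = √(49.340678 + 0.472414) = 7.0578 km
R8: √((0.0040·111.32)² + (0.0193·83.82)²) = √(0.198274 + 2.617037) = 1.6779 km
R9: √((-0.0354·111.32)² + (0.0222·83.82)²) = √(15.529337 + 3.462592) = 4.3580 km
R10: √((0.0288·111.32)² + (-0.0291·83.82)²) = √(10.278539 + 5.949511) = 4.0284 km
R11: √((0.0411·111.32)² + (-0.0122·83.82)²) = √(20.932931 + 1.045719) = 4.6881 km
R12: √((-0.0539·111.32)² + (-0.0496·83.82)²) = √(36.001776 + 17.284573) = 7.2997 km
R13: √((-0.0632·111.32)² + (-0.0124·83.82)²) = √(49.497191 + 1.080286) = 7.1118 km
Threshold 0.995 km: none within range.

none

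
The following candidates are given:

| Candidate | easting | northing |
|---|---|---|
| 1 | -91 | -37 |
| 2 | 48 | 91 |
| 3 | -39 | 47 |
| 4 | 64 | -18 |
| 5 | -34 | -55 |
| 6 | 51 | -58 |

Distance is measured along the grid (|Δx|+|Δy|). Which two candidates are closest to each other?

Pairwise distances:
4–6: |-13| + |-40| = 13 + 40 = 53
1–5: |57| + |-18| = 57 + 18 = 75
5–6: |85| + |-3| = 85 + 3 = 88
3–5: |5| + |-102| = 5 + 102 = 107
2–4: |16| + |-109| = 16 + 109 = 125
2–3: |-87| + |-44| = 87 + 44 = 131
4–5: |-98| + |-37| = 98 + 37 = 135
1–3: |52| + |84| = 52 + 84 = 136
2–6: |3| + |-149| = 3 + 149 = 152
1–6: |142| + |-21| = 142 + 21 = 163
3–4: |103| + |-65| = 103 + 65 = 168
1–4: |155| + |19| = 155 + 19 = 174
3–6: |90| + |-105| = 90 + 105 = 195
2–5: |-82| + |-146| = 82 + 146 = 228
1–2: |139| + |128| = 139 + 128 = 267
Closest pair: 4–6 at 53.

4 and 6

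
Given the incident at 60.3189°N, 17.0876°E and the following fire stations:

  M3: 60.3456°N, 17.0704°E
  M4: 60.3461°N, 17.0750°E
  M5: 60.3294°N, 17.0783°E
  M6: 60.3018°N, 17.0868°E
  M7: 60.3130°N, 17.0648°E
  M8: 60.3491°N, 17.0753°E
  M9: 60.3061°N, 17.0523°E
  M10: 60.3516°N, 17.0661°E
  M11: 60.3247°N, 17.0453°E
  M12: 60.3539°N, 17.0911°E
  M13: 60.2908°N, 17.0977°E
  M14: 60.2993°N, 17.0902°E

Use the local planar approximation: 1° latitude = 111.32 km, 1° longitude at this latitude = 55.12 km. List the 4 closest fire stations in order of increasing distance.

M5, M7, M6, M14

Distances from 60.3189°N, 17.0876°E:
M3: √((0.0267·111.32)² + (-0.0172·55.12)²) = √(8.834234 + 0.898825) = 3.1198 km
M4: √((0.0272·111.32)² + (-0.0126·55.12)²) = √(9.168203 + 0.482347) = 3.1065 km
M5: √((0.0105·111.32)² + (-0.0093·55.12)²) = √(1.366234 + 0.262775) = 1.2763 km
M6: √((-0.0171·111.32)² + (-0.0008·55.12)²) = √(3.623586 + 0.001944) = 1.9041 km
M7: √((-0.0059·111.32)² + (-0.0228·55.12)²) = √(0.431370 + 1.579385) = 1.4180 km
M8: √((0.0302·111.32)² + (-0.0123·55.12)²) = √(11.302130 + 0.459651) = 3.4295 km
M9: √((-0.0128·111.32)² + (-0.0353·55.12)²) = √(2.030329 + 3.785889) = 2.4117 km
M10: √((0.0327·111.32)² + (-0.0215·55.12)²) = √(13.250794 + 1.404415) = 3.8282 km
M11: √((0.0058·111.32)² + (-0.0423·55.12)²) = √(0.416872 + 5.436247) = 2.4193 km
M12: √((0.0350·111.32)² + (0.0035·55.12)²) = √(15.180374 + 0.037218) = 3.9010 km
M13: √((-0.0281·111.32)² + (0.0101·55.12)²) = √(9.784960 + 0.309928) = 3.1772 km
M14: √((-0.0196·111.32)² + (0.0026·55.12)²) = √(4.760565 + 0.020538) = 2.1866 km
Sorted: M5 (1.2763 km) < M7 (1.4180 km) < M6 (1.9041 km) < M14 (2.1866 km) < M9 (2.4117 km) < M11 (2.4193 km) < …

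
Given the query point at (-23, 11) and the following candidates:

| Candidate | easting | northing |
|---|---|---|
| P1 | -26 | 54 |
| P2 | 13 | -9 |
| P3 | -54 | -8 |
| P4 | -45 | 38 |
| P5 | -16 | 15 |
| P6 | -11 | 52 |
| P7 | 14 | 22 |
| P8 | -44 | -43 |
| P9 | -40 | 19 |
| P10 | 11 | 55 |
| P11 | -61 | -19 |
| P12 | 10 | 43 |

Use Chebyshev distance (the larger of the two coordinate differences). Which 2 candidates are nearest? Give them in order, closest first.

Distances from (-23, 11):
P1: max(|-3|, |43|) = 43
P2: max(|36|, |-20|) = 36
P3: max(|-31|, |-19|) = 31
P4: max(|-22|, |27|) = 27
P5: max(|7|, |4|) = 7
P6: max(|12|, |41|) = 41
P7: max(|37|, |11|) = 37
P8: max(|-21|, |-54|) = 54
P9: max(|-17|, |8|) = 17
P10: max(|34|, |44|) = 44
P11: max(|-38|, |-30|) = 38
P12: max(|33|, |32|) = 33
Sorted: P5 (7) < P9 (17) < P4 (27) < P3 (31) < …

P5, P9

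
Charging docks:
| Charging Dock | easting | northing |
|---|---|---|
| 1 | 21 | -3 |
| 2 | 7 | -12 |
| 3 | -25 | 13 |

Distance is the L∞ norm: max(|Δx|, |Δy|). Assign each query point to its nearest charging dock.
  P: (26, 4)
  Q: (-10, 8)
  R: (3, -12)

P→1; Q→3; R→2

P at (26, 4):
  1: max(|-5|, |-7|) = 7
  2: max(|-19|, |-16|) = 19
  3: max(|-51|, |9|) = 51
  → nearest: 1 (7)
Q at (-10, 8):
  1: max(|31|, |-11|) = 31
  2: max(|17|, |-20|) = 20
  3: max(|-15|, |5|) = 15
  → nearest: 3 (15)
R at (3, -12):
  1: max(|18|, |9|) = 18
  2: max(|4|, |0|) = 4
  3: max(|-28|, |25|) = 28
  → nearest: 2 (4)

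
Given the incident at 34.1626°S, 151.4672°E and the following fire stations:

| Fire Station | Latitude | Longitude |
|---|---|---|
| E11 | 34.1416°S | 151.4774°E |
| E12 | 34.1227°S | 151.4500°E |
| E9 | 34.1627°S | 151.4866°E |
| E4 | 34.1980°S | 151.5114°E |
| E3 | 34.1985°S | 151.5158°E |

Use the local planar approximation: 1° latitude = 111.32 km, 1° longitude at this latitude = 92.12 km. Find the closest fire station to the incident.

E9

Distances from 34.1626°S, 151.4672°E:
E11: √((0.0210·111.32)² + (0.0102·92.12)²) = √(5.464935 + 0.882893) = 2.5195 km
E12: √((0.0399·111.32)² + (-0.0172·92.12)²) = √(19.728415 + 2.510526) = 4.7158 km
E9: √((-0.0001·111.32)² + (0.0194·92.12)²) = √(0.000124 + 3.193826) = 1.7872 km
E4: √((-0.0354·111.32)² + (0.0442·92.12)²) = √(15.529337 + 16.578773) = 5.6664 km
E3: √((-0.0359·111.32)² + (0.0486·92.12)²) = √(15.971117 + 20.043816) = 6.0012 km
Minimum: E9 at 1.7872 km.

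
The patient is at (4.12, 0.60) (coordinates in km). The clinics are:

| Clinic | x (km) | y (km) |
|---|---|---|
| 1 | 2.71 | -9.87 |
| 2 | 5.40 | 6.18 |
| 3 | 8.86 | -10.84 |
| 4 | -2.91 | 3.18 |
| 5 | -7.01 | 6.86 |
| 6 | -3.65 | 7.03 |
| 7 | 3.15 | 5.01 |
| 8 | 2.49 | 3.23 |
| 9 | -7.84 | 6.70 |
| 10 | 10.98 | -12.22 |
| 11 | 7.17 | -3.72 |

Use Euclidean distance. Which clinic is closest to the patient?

8

Distances from (4.12, 0.60):
1: 10.56 km
2: 5.72 km
3: 12.38 km
4: 7.49 km
5: 12.77 km
6: 10.09 km
7: 4.52 km
8: 3.09 km
9: 13.43 km
10: 14.54 km
11: 5.29 km
Minimum: 8 at 3.09 km.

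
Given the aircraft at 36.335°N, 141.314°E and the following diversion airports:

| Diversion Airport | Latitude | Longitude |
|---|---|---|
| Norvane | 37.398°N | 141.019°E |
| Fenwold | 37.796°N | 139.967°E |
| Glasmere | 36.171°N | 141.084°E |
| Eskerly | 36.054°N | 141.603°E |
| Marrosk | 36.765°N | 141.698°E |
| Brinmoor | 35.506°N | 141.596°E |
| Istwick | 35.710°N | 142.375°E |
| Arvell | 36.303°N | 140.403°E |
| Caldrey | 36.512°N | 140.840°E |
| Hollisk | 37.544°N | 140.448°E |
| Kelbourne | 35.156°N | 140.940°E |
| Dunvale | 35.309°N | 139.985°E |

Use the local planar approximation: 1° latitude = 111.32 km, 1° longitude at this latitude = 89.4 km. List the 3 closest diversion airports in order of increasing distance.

Glasmere, Eskerly, Caldrey

Distances from 36.335°N, 141.314°E:
Norvane: √((1.063·111.32)² + (-0.295·89.4)²) = √(14002.73676 + 695.53513) = 121.236 km
Fenwold: √((1.461·111.32)² + (-1.347·89.4)²) = √(26451.28819 + 14501.40992) = 202.368 km
Glasmere: √((-0.164·111.32)² + (-0.230·89.4)²) = √(333.29906 + 422.79584) = 27.497 km
Eskerly: √((-0.281·111.32)² + (0.289·89.4)²) = √(978.49596 + 667.52990) = 40.571 km
Marrosk: √((0.430·111.32)² + (0.384·89.4)²) = √(2291.30713 + 1178.52144) = 58.905 km
Brinmoor: √((-0.829·111.32)² + (0.282·89.4)²) = √(8516.38834 + 635.58444) = 95.666 km
Istwick: √((-0.625·111.32)² + (1.061·89.4)²) = √(4840.68062 + 8997.16749) = 117.634 km
Arvell: √((-0.032·111.32)² + (-0.911·89.4)²) = √(12.68955 + 6633.02740) = 81.521 km
Caldrey: √((0.177·111.32)² + (-0.474·89.4)²) = √(388.23343 + 1795.69148) = 46.732 km
Hollisk: √((1.209·111.32)² + (-0.866·89.4)²) = √(18113.35910 + 5993.91834) = 155.265 km
Kelbourne: √((-1.179·111.32)² + (-0.374·89.4)²) = √(17225.58601 + 1117.93935) = 135.438 km
Dunvale: √((-1.026·111.32)² + (-1.329·89.4)²) = √(13044.91089 + 14116.43392) = 164.807 km
Sorted: Glasmere (27.497 km) < Eskerly (40.571 km) < Caldrey (46.732 km) < Marrosk (58.905 km) < Arvell (81.521 km) < …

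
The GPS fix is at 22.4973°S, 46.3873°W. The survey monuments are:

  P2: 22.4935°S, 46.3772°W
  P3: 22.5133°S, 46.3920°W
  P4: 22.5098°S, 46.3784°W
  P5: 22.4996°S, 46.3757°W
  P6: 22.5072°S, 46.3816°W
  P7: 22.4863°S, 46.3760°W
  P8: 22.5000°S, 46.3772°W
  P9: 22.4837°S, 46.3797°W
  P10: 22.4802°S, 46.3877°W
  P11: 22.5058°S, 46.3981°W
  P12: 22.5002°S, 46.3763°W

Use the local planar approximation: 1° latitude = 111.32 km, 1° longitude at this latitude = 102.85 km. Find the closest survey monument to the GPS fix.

P8

Distances from 22.4973°S, 46.3873°W:
P2: √((0.0038·111.32)² + (0.0101·102.85)²) = √(0.178943 + 1.079074) = 1.1216 km
P3: √((-0.0160·111.32)² + (-0.0047·102.85)²) = √(3.172388 + 0.233671) = 1.8456 km
P4: √((-0.0125·111.32)² + (0.0089·102.85)²) = √(1.936272 + 0.837893) = 1.6656 km
P5: √((-0.0023·111.32)² + (0.0116·102.85)²) = √(0.065554 + 1.423392) = 1.2202 km
P6: √((-0.0099·111.32)² + (0.0057·102.85)²) = √(1.214554 + 0.343683) = 1.2483 km
P7: √((0.0110·111.32)² + (0.0113·102.85)²) = √(1.499449 + 1.350720) = 1.6882 km
P8: √((-0.0027·111.32)² + (0.0101·102.85)²) = √(0.090339 + 1.079074) = 1.0814 km
P9: √((0.0136·111.32)² + (0.0076·102.85)²) = √(2.292051 + 0.610992) = 1.7038 km
P10: √((0.0171·111.32)² + (-0.0004·102.85)²) = √(3.623586 + 0.001692) = 1.9040 km
P11: √((-0.0085·111.32)² + (-0.0108·102.85)²) = √(0.895332 + 1.233832) = 1.4592 km
P12: √((-0.0029·111.32)² + (0.0110·102.85)²) = √(0.104218 + 1.279953) = 1.1765 km
Minimum: P8 at 1.0814 km.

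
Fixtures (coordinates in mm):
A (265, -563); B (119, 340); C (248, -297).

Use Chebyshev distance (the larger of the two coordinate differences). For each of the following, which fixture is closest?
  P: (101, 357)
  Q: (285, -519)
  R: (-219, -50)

P→B; Q→A; R→B

P at (101, 357):
  A: 920 mm
  B: 18 mm
  C: 654 mm
  → nearest: B (18 mm)
Q at (285, -519):
  A: 44 mm
  B: 859 mm
  C: 222 mm
  → nearest: A (44 mm)
R at (-219, -50):
  A: 513 mm
  B: 390 mm
  C: 467 mm
  → nearest: B (390 mm)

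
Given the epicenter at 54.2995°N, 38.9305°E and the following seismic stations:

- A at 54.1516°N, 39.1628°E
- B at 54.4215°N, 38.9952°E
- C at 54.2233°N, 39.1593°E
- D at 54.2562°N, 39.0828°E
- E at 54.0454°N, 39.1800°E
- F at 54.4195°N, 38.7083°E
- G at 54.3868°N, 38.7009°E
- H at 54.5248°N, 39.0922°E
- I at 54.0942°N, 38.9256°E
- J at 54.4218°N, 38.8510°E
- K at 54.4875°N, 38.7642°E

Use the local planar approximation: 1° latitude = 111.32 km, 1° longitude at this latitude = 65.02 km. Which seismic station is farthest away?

E

Distances from 54.2995°N, 38.9305°E:
A: 22.3429 km
B: 14.2177 km
C: 17.1250 km
D: 11.0134 km
E: 32.6081 km
F: 19.6768 km
G: 17.8131 km
H: 27.1949 km
I: 22.8562 km
J: 14.5627 km
K: 23.5564 km
Maximum: E at 32.6081 km.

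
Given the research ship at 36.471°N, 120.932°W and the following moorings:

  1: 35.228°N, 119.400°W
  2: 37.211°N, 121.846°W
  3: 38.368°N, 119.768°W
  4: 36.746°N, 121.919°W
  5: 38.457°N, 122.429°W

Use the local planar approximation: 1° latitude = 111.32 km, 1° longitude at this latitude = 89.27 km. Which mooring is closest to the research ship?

Distances from 36.471°N, 120.932°W:
1: √((-1.243·111.32)² + (1.532·89.27)²) = √(19146.46722 + 18703.74618) = 194.551 km
2: √((0.740·111.32)² + (-0.914·89.27)²) = √(6785.93718 + 6657.38175) = 115.945 km
3: √((1.897·111.32)² + (1.164·89.27)²) = √(44594.47517 + 10797.34629) = 235.355 km
4: √((0.275·111.32)² + (-0.987·89.27)²) = √(937.15577 + 7763.28223) = 93.276 km
5: √((1.986·111.32)² + (-1.497·89.27)²) = √(48877.03849 + 17858.89855) = 258.333 km
Minimum: 4 at 93.276 km.

4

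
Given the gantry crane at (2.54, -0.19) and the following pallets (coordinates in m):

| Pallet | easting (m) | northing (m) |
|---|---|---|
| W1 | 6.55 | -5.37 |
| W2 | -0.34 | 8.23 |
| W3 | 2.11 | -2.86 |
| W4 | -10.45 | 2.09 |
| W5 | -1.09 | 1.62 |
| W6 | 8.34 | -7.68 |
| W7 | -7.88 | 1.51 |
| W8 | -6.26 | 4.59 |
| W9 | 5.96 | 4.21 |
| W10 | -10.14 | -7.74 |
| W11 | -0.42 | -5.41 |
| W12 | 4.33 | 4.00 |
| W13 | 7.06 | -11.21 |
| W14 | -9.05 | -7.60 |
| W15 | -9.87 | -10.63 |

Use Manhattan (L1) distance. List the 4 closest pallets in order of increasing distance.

W3, W5, W12, W9

Distances from (2.54, -0.19):
W1: |4.01| + |-5.18| = 4.01 + 5.18 = 9.19 m
W2: |-2.88| + |8.42| = 2.88 + 8.42 = 11.30 m
W3: |-0.43| + |-2.67| = 0.43 + 2.67 = 3.10 m
W4: |-12.99| + |2.28| = 12.99 + 2.28 = 15.27 m
W5: |-3.63| + |1.81| = 3.63 + 1.81 = 5.44 m
W6: |5.80| + |-7.49| = 5.80 + 7.49 = 13.29 m
W7: |-10.42| + |1.70| = 10.42 + 1.70 = 12.12 m
W8: |-8.80| + |4.78| = 8.80 + 4.78 = 13.58 m
W9: |3.42| + |4.40| = 3.42 + 4.40 = 7.82 m
W10: |-12.68| + |-7.55| = 12.68 + 7.55 = 20.23 m
W11: |-2.96| + |-5.22| = 2.96 + 5.22 = 8.18 m
W12: |1.79| + |4.19| = 1.79 + 4.19 = 5.98 m
W13: |4.52| + |-11.02| = 4.52 + 11.02 = 15.54 m
W14: |-11.59| + |-7.41| = 11.59 + 7.41 = 19.00 m
W15: |-12.41| + |-10.44| = 12.41 + 10.44 = 22.85 m
Sorted: W3 (3.10 m) < W5 (5.44 m) < W12 (5.98 m) < W9 (7.82 m) < W11 (8.18 m) < W1 (9.19 m) < …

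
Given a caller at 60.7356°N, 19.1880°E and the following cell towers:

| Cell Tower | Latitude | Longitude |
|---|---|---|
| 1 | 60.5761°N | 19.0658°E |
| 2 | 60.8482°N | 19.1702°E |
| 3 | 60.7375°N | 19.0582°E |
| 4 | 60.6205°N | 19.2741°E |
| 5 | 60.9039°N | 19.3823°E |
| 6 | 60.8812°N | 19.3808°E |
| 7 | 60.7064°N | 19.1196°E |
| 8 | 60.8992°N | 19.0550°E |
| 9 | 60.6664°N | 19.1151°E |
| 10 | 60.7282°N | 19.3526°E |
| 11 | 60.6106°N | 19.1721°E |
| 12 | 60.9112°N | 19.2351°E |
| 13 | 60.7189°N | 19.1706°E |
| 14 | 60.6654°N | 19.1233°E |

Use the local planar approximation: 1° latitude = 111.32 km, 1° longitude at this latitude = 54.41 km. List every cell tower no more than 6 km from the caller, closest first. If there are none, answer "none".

Distances from 60.7356°N, 19.1880°E:
1: 18.9596 km
2: 12.5720 km
3: 7.0656 km
4: 13.6425 km
5: 21.5121 km
6: 19.3068 km
7: 4.9413 km
8: 19.5970 km
9: 8.6646 km
10: 8.9937 km
11: 13.9419 km
12: 19.7151 km
13: 2.0862 km
14: 8.5710 km
Threshold 6 km: 13 (2.0862 km), 7 (4.9413 km) are within range.

13, 7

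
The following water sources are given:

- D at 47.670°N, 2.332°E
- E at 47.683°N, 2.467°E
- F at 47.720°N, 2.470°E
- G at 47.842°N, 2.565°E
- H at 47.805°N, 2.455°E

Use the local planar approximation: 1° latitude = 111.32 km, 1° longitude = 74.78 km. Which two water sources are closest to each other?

E and F

Pairwise distances:
D–E: 10.198 km
D–F: 11.725 km
D–G: 25.888 km
D–H: 17.620 km
E–F: 4.125 km
E–G: 19.157 km
E–H: 13.611 km
F–G: 15.327 km
F–H: 9.528 km
G–H: 9.199 km
Closest pair: E–F at 4.125 km.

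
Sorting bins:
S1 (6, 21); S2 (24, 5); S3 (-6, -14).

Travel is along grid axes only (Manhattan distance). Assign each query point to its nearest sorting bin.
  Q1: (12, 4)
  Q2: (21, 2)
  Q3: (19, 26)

Q1 at (12, 4):
  S1: |-6| + |17| = 6 + 17 = 23
  S2: |12| + |1| = 12 + 1 = 13
  S3: |-18| + |-18| = 18 + 18 = 36
  → nearest: S2 (13)
Q2 at (21, 2):
  S1: |-15| + |19| = 15 + 19 = 34
  S2: |3| + |3| = 3 + 3 = 6
  S3: |-27| + |-16| = 27 + 16 = 43
  → nearest: S2 (6)
Q3 at (19, 26):
  S1: |-13| + |-5| = 13 + 5 = 18
  S2: |5| + |-21| = 5 + 21 = 26
  S3: |-25| + |-40| = 25 + 40 = 65
  → nearest: S1 (18)

Q1→S2; Q2→S2; Q3→S1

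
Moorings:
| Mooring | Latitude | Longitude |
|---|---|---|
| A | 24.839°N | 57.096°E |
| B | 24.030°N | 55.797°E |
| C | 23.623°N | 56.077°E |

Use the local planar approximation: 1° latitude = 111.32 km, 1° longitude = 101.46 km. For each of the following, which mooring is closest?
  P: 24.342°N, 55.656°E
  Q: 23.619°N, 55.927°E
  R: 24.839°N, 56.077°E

P→B; Q→C; R→B

P at 24.342°N, 55.656°E:
  A: √((0.497·111.32)² + (1.440·101.46)²) = √(3060.97070 + 21345.91129) = 156.227 km
  B: √((-0.312·111.32)² + (0.141·101.46)²) = √(1206.30071 + 204.65763) = 37.563 km
  C: √((-0.719·111.32)² + (0.421·101.46)²) = √(6406.25433 + 1824.54218) = 90.724 km
  → nearest: B (37.563 km)
Q at 23.619°N, 55.927°E:
  A: √((1.220·111.32)² + (1.169·101.46)²) = √(18444.46475 + 14067.55877) = 180.311 km
  B: √((0.411·111.32)² + (-0.130·101.46)²) = √(2093.29309 + 173.97082) = 47.616 km
  C: √((0.004·111.32)² + (0.150·101.46)²) = √(0.19827 + 231.61796) = 15.226 km
  → nearest: C (15.226 km)
R at 24.839°N, 56.077°E:
  A: √((0.000·111.32)² + (1.019·101.46)²) = √(0.00000 + 10689.02478) = 103.388 km
  B: √((-0.809·111.32)² + (-0.280·101.46)²) = √(8110.42175 + 807.05992) = 94.432 km
  C: √((-1.216·111.32)² + (0.000·101.46)²) = √(18323.71571 + 0.00000) = 135.365 km
  → nearest: B (94.432 km)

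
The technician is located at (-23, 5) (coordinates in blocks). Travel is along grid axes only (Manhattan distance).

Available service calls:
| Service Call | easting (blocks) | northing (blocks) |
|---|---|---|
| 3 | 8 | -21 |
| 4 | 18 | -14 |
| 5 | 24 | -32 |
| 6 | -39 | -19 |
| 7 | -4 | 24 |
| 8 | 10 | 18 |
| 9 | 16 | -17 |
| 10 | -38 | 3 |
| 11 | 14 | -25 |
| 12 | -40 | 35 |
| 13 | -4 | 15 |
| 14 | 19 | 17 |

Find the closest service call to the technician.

Distances from (-23, 5):
3: |31| + |-26| = 31 + 26 = 57 blocks
4: |41| + |-19| = 41 + 19 = 60 blocks
5: |47| + |-37| = 47 + 37 = 84 blocks
6: |-16| + |-24| = 16 + 24 = 40 blocks
7: |19| + |19| = 19 + 19 = 38 blocks
8: |33| + |13| = 33 + 13 = 46 blocks
9: |39| + |-22| = 39 + 22 = 61 blocks
10: |-15| + |-2| = 15 + 2 = 17 blocks
11: |37| + |-30| = 37 + 30 = 67 blocks
12: |-17| + |30| = 17 + 30 = 47 blocks
13: |19| + |10| = 19 + 10 = 29 blocks
14: |42| + |12| = 42 + 12 = 54 blocks
Minimum: 10 at 17 blocks.

10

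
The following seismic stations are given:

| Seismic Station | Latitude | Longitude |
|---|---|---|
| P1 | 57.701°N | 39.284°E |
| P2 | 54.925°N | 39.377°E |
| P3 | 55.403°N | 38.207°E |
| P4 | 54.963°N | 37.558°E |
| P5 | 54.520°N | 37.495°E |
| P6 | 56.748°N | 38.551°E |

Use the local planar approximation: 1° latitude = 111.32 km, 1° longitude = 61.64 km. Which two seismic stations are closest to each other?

Pairwise distances:
P1–P2: 309.077 km
P1–P3: 264.287 km
P1–P4: 322.829 km
P1–P5: 370.882 km
P1–P6: 115.309 km
P2–P3: 89.624 km
P2–P4: 112.203 km
P2–P5: 124.459 km
P2–P6: 209.226 km
P3–P4: 63.241 km
P3–P5: 107.648 km
P3–P6: 151.219 km
P4–P5: 49.467 km
P4–P6: 207.920 km
P5–P6: 256.420 km
Closest pair: P4–P5 at 49.467 km.

P4 and P5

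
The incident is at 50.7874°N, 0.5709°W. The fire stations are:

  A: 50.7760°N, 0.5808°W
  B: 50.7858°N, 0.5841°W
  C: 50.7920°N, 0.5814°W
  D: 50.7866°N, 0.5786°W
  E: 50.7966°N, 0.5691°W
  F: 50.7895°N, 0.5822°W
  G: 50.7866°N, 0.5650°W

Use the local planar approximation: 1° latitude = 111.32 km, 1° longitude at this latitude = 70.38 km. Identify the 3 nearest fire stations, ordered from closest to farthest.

Distances from 50.7874°N, 0.5709°W:
A: √((-0.0114·111.32)² + (-0.0099·70.38)²) = √(1.610483 + 0.485477) = 1.4477 km
B: √((-0.0016·111.32)² + (-0.0132·70.38)²) = √(0.031724 + 0.863071) = 0.9459 km
C: √((0.0046·111.32)² + (-0.0105·70.38)²) = √(0.262218 + 0.546106) = 0.8991 km
D: √((-0.0008·111.32)² + (-0.0077·70.38)²) = √(0.007931 + 0.293684) = 0.5492 km
E: √((0.0092·111.32)² + (0.0018·70.38)²) = √(1.048871 + 0.016049) = 1.0319 km
F: √((0.0021·111.32)² + (-0.0113·70.38)²) = √(0.054649 + 0.632493) = 0.8289 km
G: √((-0.0008·111.32)² + (0.0059·70.38)²) = √(0.007931 + 0.172426) = 0.4247 km
Sorted: G (0.4247 km) < D (0.5492 km) < F (0.8289 km) < C (0.8991 km) < B (0.9459 km) < …

G, D, F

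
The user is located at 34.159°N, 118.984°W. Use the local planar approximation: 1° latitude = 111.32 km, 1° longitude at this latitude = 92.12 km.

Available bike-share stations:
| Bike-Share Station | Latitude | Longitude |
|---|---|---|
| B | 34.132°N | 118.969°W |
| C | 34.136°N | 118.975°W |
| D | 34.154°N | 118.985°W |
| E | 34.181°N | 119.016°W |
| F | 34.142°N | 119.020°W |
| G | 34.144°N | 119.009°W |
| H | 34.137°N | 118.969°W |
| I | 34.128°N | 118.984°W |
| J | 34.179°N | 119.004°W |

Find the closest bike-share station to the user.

Distances from 34.159°N, 118.984°W:
B: √((-0.027·111.32)² + (0.015·92.12)²) = √(9.03387 + 1.90937) = 3.308 km
C: √((-0.023·111.32)² + (0.009·92.12)²) = √(6.55544 + 0.68737) = 2.691 km
D: √((-0.005·111.32)² + (-0.001·92.12)²) = √(0.30980 + 0.00849) = 0.564 km
E: √((0.022·111.32)² + (-0.032·92.12)²) = √(5.99780 + 8.68976) = 3.832 km
F: √((-0.017·111.32)² + (-0.036·92.12)²) = √(3.58133 + 10.99798) = 3.818 km
G: √((-0.015·111.32)² + (-0.025·92.12)²) = √(2.78823 + 5.30381) = 2.845 km
H: √((-0.022·111.32)² + (0.015·92.12)²) = √(5.99780 + 1.90937) = 2.812 km
I: √((-0.031·111.32)² + (0.000·92.12)²) = √(11.90885 + 0.00000) = 3.451 km
J: √((0.020·111.32)² + (-0.020·92.12)²) = √(4.95686 + 3.39444) = 2.890 km
Minimum: D at 0.564 km.

D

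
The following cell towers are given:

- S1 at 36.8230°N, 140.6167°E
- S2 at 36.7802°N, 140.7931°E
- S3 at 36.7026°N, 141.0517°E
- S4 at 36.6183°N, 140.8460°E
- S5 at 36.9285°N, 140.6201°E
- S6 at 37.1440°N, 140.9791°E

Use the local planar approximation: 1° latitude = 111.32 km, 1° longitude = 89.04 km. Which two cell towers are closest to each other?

Pairwise distances:
S1–S5: 11.7482 km
S1–S2: 16.4134 km
S2–S4: 18.6280 km
S3–S4: 20.5797 km
S2–S5: 22.5792 km
S2–S3: 24.5928 km
S1–S4: 30.5958 km
S4–S5: 39.9625 km
S5–S6: 39.9660 km
S1–S3: 40.9858 km
S2–S6: 43.7537 km
S3–S5: 45.9262 km
S1–S6: 48.1469 km
S3–S6: 49.5600 km
S4–S6: 59.7089 km
Closest pair: S1–S5 at 11.7482 km.

S1 and S5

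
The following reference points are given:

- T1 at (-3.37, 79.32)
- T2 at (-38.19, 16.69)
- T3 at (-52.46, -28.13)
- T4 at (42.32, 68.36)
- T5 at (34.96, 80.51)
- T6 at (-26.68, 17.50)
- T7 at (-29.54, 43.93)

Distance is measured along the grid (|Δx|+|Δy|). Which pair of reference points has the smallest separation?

T2 and T6

Pairwise distances:
T1–T2: |-34.82| + |-62.63| = 34.82 + 62.63 = 97.45
T1–T3: |-49.09| + |-107.45| = 49.09 + 107.45 = 156.54
T1–T4: |45.69| + |-10.96| = 45.69 + 10.96 = 56.65
T1–T5: |38.33| + |1.19| = 38.33 + 1.19 = 39.52
T1–T6: |-23.31| + |-61.82| = 23.31 + 61.82 = 85.13
T1–T7: |-26.17| + |-35.39| = 26.17 + 35.39 = 61.56
T2–T3: |-14.27| + |-44.82| = 14.27 + 44.82 = 59.09
T2–T4: |80.51| + |51.67| = 80.51 + 51.67 = 132.18
T2–T5: |73.15| + |63.82| = 73.15 + 63.82 = 136.97
T2–T6: |11.51| + |0.81| = 11.51 + 0.81 = 12.32
T2–T7: |8.65| + |27.24| = 8.65 + 27.24 = 35.89
T3–T4: |94.78| + |96.49| = 94.78 + 96.49 = 191.27
T3–T5: |87.42| + |108.64| = 87.42 + 108.64 = 196.06
T3–T6: |25.78| + |45.63| = 25.78 + 45.63 = 71.41
T3–T7: |22.92| + |72.06| = 22.92 + 72.06 = 94.98
T4–T5: |-7.36| + |12.15| = 7.36 + 12.15 = 19.51
T4–T6: |-69.00| + |-50.86| = 69.00 + 50.86 = 119.86
T4–T7: |-71.86| + |-24.43| = 71.86 + 24.43 = 96.29
T5–T6: |-61.64| + |-63.01| = 61.64 + 63.01 = 124.65
T5–T7: |-64.50| + |-36.58| = 64.50 + 36.58 = 101.08
T6–T7: |-2.86| + |26.43| = 2.86 + 26.43 = 29.29
Closest pair: T2–T6 at 12.32.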